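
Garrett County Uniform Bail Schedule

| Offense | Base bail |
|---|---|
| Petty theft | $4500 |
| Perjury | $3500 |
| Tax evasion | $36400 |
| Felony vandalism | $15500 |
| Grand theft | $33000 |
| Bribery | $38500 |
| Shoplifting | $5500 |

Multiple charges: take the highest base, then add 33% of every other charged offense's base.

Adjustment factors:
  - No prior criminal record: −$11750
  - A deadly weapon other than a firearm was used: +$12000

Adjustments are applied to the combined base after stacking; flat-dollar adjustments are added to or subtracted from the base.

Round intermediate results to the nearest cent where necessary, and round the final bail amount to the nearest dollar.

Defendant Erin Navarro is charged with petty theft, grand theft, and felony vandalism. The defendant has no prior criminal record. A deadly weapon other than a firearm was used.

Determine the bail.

$39850

Base amounts from the schedule: petty theft $4500; grand theft $33000; felony vandalism $15500.
Stacking rule: highest base plus 33% of each additional charge. Highest is grand theft at $33000. Additional: $4500 × 33% = $1485; $15500 × 33% = $5115. Combined base = $33000 + $6600 = $39600.
No prior criminal record (−$11750 flat): $39600 − $11750 = $27850.
A deadly weapon other than a firearm was used (+$12000 flat): $27850 + $12000 = $39850.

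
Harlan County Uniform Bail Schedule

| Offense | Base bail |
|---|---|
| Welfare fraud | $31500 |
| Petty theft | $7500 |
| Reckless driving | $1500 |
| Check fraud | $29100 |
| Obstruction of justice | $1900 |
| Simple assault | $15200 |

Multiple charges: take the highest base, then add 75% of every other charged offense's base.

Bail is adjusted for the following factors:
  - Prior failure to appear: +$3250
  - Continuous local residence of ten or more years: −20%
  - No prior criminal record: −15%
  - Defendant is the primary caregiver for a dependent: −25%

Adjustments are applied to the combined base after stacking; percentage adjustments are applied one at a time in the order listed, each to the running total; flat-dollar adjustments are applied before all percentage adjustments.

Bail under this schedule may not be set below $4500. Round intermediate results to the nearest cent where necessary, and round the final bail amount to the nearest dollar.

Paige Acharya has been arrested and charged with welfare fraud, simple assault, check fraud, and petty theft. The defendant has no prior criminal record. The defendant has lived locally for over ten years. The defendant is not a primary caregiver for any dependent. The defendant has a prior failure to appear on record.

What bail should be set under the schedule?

$50048

Base amounts from the schedule: welfare fraud $31500; simple assault $15200; check fraud $29100; petty theft $7500.
Stacking rule: highest base plus 75% of each additional charge. Highest is welfare fraud at $31500. Additional: $15200 × 75% = $11400; $29100 × 75% = $21825; $7500 × 75% = $5625. Combined base = $31500 + $38850 = $70350.
Prior failure to appear (+$3250 flat): $70350 + $3250 = $73600.
Continuous local residence of ten or more years (−20%): $73600 × 0.8 = $58880.
No prior criminal record (−15%): $58880 × 0.85 = $50048.
$50048 is at or above the $4500 minimum.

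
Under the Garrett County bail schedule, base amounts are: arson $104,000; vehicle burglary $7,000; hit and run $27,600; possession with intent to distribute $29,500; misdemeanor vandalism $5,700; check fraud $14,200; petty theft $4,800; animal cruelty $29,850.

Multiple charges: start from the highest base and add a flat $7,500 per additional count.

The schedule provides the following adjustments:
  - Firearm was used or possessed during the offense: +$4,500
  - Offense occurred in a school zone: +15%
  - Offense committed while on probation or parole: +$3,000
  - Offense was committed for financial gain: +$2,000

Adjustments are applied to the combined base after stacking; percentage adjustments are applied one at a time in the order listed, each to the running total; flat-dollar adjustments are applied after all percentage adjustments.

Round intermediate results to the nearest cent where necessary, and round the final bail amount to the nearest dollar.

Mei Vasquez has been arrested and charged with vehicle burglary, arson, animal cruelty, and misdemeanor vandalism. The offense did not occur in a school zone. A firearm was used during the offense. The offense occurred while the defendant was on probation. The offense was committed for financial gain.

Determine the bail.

Base amounts from the schedule: vehicle burglary $7,000; arson $104,000; animal cruelty $29,850; misdemeanor vandalism $5,700.
Stacking rule: highest base plus $7,500 per additional charge. Highest is arson at $104,000; 3 additional charges → +$22,500. Combined base = $126,500.
Firearm was used or possessed during the offense (+$4,500 flat): $126,500 + $4,500 = $131,000.
Offense committed while on probation or parole (+$3,000 flat): $131,000 + $3,000 = $134,000.
Offense was committed for financial gain (+$2,000 flat): $134,000 + $2,000 = $136,000.

$136,000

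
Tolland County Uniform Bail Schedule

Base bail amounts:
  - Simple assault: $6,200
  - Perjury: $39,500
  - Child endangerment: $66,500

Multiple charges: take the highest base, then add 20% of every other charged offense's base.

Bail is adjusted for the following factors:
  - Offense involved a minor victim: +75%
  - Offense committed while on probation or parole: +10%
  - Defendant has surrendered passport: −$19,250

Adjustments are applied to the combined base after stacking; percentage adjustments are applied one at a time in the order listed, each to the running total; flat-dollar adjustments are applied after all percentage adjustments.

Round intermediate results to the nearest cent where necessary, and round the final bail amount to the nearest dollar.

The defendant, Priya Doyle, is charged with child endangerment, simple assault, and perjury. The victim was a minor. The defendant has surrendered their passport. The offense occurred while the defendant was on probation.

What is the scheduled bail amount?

Base amounts from the schedule: child endangerment $66,500; simple assault $6,200; perjury $39,500.
Stacking rule: highest base plus 20% of each additional charge. Highest is child endangerment at $66,500. Additional: $6,200 × 20% = $1,240; $39,500 × 20% = $7,900. Combined base = $66,500 + $9,140 = $75,640.
Offense involved a minor victim (+75%): $75,640 × 1.75 = $132,370.
Offense committed while on probation or parole (+10%): $132,370 × 1.1 = $145,607.
Defendant has surrendered passport (−$19,250 flat): $145,607 − $19,250 = $126,357.

$126,357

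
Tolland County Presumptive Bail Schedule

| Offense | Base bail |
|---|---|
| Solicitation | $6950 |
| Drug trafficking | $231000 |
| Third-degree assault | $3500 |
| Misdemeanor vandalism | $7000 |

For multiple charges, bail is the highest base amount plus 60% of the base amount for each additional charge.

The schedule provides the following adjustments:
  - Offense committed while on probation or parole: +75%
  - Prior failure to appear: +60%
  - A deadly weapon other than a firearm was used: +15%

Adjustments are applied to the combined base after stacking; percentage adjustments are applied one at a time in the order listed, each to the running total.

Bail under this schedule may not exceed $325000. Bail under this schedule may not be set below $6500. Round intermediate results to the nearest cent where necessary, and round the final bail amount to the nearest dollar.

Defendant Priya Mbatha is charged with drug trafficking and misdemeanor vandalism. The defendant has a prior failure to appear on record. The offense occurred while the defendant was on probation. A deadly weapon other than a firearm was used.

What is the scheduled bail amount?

Base amounts from the schedule: drug trafficking $231000; misdemeanor vandalism $7000.
Stacking rule: highest base plus 60% of each additional charge. Highest is drug trafficking at $231000. Additional: $7000 × 60% = $4200. Combined base = $231000 + $4200 = $235200.
Offense committed while on probation or parole (+75%): $235200 × 1.75 = $411600.
Prior failure to appear (+60%): $411600 × 1.6 = $658560.
A deadly weapon other than a firearm was used (+15%): $658560 × 1.15 = $757344.
Result $757344 exceeds the maximum of $325000; bail is capped at $325000.
$325000 is at or above the $6500 minimum.

$325000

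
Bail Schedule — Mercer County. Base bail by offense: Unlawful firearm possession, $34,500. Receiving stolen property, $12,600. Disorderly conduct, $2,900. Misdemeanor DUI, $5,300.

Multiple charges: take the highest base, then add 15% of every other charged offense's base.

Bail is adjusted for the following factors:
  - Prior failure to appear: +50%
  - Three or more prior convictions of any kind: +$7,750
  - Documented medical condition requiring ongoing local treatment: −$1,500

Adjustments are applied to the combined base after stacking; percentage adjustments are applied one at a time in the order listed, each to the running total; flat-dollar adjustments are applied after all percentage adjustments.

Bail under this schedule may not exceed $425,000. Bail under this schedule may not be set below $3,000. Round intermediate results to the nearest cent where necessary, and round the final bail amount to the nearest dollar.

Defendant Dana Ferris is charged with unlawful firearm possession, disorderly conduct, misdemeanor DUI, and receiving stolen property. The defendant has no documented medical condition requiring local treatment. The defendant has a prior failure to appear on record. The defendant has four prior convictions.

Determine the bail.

$64,180

Base amounts from the schedule: unlawful firearm possession $34,500; disorderly conduct $2,900; misdemeanor DUI $5,300; receiving stolen property $12,600.
Stacking rule: highest base plus 15% of each additional charge. Highest is unlawful firearm possession at $34,500. Additional: $2,900 × 15% = $435; $5,300 × 15% = $795; $12,600 × 15% = $1,890. Combined base = $34,500 + $3,120 = $37,620.
Prior failure to appear (+50%): $37,620 × 1.5 = $56,430.
Three or more prior convictions of any kind (+$7,750 flat): $56,430 + $7,750 = $64,180.
$64,180 is within the $425,000 maximum.
$64,180 is at or above the $3,000 minimum.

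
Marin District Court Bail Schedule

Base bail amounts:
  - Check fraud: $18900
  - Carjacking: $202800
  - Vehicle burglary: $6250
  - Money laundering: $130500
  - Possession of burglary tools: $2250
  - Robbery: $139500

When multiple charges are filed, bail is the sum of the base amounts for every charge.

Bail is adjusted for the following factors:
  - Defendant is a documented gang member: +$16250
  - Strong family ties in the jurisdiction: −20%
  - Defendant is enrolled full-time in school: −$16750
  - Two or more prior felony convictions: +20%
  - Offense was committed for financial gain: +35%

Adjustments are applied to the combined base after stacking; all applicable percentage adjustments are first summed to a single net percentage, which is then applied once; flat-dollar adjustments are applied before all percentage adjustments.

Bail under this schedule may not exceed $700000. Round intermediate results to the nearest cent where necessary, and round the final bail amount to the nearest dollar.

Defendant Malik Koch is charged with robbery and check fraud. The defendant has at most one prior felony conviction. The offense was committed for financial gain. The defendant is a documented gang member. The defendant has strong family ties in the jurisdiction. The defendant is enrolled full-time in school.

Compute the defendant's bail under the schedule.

$181585

Base amounts from the schedule: robbery $139500; check fraud $18900.
Stacking rule: sum of all bases. $139500 + $18900 = $158400.
Defendant is a documented gang member (+$16250 flat): $158400 + $16250 = $174650.
Defendant is enrolled full-time in school (−$16750 flat): $174650 − $16750 = $157900.
Net percentage adjustment: −20% +35% = +15%. $157900 × 1.15 = $181585.
$181585 is within the $700000 maximum.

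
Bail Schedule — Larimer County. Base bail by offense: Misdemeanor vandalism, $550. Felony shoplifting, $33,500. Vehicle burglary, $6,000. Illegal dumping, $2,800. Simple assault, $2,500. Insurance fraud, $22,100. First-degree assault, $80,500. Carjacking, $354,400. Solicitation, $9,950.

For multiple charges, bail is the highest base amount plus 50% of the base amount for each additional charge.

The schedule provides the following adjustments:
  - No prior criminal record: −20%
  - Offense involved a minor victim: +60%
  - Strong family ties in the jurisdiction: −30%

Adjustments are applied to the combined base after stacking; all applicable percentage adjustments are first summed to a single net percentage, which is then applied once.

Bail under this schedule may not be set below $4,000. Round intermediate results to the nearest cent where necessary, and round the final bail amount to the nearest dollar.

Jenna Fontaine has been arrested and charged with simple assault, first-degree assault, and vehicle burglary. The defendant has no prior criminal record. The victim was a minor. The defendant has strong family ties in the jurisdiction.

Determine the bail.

Base amounts from the schedule: simple assault $2,500; first-degree assault $80,500; vehicle burglary $6,000.
Stacking rule: highest base plus 50% of each additional charge. Highest is first-degree assault at $80,500. Additional: $2,500 × 50% = $1,250; $6,000 × 50% = $3,000. Combined base = $80,500 + $4,250 = $84,750.
Net percentage adjustment: −20% +60% −30% = +10%. $84,750 × 1.1 = $93,225.
$93,225 is at or above the $4,000 minimum.

$93,225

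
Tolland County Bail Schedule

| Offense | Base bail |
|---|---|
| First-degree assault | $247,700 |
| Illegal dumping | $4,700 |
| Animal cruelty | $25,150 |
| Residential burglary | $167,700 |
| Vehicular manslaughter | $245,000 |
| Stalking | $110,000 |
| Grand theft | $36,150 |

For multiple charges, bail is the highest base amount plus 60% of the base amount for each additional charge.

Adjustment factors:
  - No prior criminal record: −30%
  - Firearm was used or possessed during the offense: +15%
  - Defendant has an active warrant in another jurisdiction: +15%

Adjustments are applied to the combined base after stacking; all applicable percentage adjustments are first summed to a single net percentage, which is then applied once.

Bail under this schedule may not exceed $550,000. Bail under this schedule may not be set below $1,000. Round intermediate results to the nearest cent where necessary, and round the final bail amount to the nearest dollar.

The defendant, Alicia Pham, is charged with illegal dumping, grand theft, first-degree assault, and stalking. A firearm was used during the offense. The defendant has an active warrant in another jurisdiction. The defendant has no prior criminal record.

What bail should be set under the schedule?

$338,210

Base amounts from the schedule: illegal dumping $4,700; grand theft $36,150; first-degree assault $247,700; stalking $110,000.
Stacking rule: highest base plus 60% of each additional charge. Highest is first-degree assault at $247,700. Additional: $4,700 × 60% = $2,820; $36,150 × 60% = $21,690; $110,000 × 60% = $66,000. Combined base = $247,700 + $90,510 = $338,210.
Net percentage adjustment: −30% +15% +15% = +0%. $338,210 × 1 = $338,210.
$338,210 is within the $550,000 maximum.
$338,210 is at or above the $1,000 minimum.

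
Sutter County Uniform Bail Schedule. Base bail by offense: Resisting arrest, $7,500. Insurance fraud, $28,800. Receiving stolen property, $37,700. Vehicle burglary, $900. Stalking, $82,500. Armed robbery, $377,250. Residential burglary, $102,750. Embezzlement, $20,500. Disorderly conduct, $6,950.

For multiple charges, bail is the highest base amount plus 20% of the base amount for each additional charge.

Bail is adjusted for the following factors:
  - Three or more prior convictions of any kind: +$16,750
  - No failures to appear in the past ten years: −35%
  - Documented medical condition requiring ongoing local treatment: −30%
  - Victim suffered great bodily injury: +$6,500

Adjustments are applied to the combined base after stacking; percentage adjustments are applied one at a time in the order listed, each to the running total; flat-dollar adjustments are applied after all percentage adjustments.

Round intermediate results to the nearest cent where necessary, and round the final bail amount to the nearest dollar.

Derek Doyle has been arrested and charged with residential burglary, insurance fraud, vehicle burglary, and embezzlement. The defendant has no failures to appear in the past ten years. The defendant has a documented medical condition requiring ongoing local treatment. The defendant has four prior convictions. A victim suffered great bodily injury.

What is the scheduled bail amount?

$74,569

Base amounts from the schedule: residential burglary $102,750; insurance fraud $28,800; vehicle burglary $900; embezzlement $20,500.
Stacking rule: highest base plus 20% of each additional charge. Highest is residential burglary at $102,750. Additional: $28,800 × 20% = $5,760; $900 × 20% = $180; $20,500 × 20% = $4,100. Combined base = $102,750 + $10,040 = $112,790.
No failures to appear in the past ten years (−35%): $112,790 × 0.65 = $73,313.50.
Documented medical condition requiring ongoing local treatment (−30%): $73,313.50 × 0.7 = $51,319.45.
Three or more prior convictions of any kind (+$16,750 flat): $51,319.45 + $16,750 = $68,069.45.
Victim suffered great bodily injury (+$6,500 flat): $68,069.45 + $6,500 = $74,569.45.
Rounded to the nearest dollar: $74,569.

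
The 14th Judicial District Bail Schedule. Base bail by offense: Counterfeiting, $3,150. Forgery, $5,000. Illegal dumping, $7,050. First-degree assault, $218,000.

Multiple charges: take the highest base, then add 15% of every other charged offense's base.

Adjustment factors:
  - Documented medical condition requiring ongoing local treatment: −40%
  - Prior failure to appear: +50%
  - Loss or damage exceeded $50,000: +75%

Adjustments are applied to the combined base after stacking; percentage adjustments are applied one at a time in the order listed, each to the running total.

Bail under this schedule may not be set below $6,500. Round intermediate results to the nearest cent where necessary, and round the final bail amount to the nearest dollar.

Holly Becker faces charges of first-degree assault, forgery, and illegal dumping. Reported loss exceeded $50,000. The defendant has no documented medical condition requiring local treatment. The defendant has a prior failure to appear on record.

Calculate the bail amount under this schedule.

$576,995

Base amounts from the schedule: first-degree assault $218,000; forgery $5,000; illegal dumping $7,050.
Stacking rule: highest base plus 15% of each additional charge. Highest is first-degree assault at $218,000. Additional: $5,000 × 15% = $750; $7,050 × 15% = $1,057.50. Combined base = $218,000 + $1,807.50 = $219,807.50.
Prior failure to appear (+50%): $219,807.50 × 1.5 = $329,711.25.
Loss or damage exceeded $50,000 (+75%): $329,711.25 × 1.75 = $576,994.69.
$576,994.69 is at or above the $6,500 minimum.
Rounded to the nearest dollar: $576,995.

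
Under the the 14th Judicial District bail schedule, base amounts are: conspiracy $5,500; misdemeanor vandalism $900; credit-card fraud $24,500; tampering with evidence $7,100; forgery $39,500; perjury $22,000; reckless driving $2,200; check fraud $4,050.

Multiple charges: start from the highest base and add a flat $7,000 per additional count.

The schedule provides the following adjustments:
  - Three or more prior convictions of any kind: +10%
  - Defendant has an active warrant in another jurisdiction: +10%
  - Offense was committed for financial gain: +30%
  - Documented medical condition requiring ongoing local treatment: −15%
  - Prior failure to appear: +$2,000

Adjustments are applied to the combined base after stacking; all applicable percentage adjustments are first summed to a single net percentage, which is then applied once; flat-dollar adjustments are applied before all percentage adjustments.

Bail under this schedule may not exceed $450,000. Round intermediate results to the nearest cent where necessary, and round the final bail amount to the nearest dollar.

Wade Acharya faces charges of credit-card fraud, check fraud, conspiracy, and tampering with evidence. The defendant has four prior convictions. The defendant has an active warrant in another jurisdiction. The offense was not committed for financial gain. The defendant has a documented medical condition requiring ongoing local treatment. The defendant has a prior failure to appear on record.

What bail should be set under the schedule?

$49,875

Base amounts from the schedule: credit-card fraud $24,500; check fraud $4,050; conspiracy $5,500; tampering with evidence $7,100.
Stacking rule: highest base plus $7,000 per additional charge. Highest is credit-card fraud at $24,500; 3 additional charges → +$21,000. Combined base = $45,500.
Prior failure to appear (+$2,000 flat): $45,500 + $2,000 = $47,500.
Net percentage adjustment: +10% +10% −15% = +5%. $47,500 × 1.05 = $49,875.
$49,875 is within the $450,000 maximum.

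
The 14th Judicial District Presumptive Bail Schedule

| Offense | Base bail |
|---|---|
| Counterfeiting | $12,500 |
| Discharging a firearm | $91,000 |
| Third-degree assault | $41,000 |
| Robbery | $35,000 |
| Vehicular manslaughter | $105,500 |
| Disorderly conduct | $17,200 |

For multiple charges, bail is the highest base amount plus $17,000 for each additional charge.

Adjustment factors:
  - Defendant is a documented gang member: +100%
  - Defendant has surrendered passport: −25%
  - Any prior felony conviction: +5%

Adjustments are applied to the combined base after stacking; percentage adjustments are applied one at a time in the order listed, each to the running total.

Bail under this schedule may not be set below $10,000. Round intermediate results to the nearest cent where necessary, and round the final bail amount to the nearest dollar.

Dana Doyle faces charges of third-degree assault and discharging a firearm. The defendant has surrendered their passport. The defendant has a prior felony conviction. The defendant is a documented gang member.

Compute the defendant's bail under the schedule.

Base amounts from the schedule: third-degree assault $41,000; discharging a firearm $91,000.
Stacking rule: highest base plus $17,000 per additional charge. Highest is discharging a firearm at $91,000; 1 additional charge → +$17,000. Combined base = $108,000.
Defendant is a documented gang member (+100%): $108,000 × 2 = $216,000.
Defendant has surrendered passport (−25%): $216,000 × 0.75 = $162,000.
Any prior felony conviction (+5%): $162,000 × 1.05 = $170,100.
$170,100 is at or above the $10,000 minimum.

$170,100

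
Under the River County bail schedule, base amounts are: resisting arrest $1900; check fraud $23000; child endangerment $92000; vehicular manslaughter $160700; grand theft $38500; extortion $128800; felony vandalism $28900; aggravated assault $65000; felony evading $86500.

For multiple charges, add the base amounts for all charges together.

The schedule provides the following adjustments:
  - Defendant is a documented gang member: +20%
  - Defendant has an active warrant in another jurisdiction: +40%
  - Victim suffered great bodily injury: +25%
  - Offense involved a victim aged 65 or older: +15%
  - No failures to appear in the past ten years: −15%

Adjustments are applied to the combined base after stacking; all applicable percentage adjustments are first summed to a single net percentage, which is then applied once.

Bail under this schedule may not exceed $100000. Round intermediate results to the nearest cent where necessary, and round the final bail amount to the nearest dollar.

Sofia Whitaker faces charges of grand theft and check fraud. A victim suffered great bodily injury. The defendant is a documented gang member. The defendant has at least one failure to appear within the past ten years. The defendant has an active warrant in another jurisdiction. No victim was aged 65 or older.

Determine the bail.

$100000

Base amounts from the schedule: grand theft $38500; check fraud $23000.
Stacking rule: sum of all bases. $38500 + $23000 = $61500.
Net percentage adjustment: +20% +40% +25% = +85%. $61500 × 1.85 = $113775.
Result $113775 exceeds the maximum of $100000; bail is capped at $100000.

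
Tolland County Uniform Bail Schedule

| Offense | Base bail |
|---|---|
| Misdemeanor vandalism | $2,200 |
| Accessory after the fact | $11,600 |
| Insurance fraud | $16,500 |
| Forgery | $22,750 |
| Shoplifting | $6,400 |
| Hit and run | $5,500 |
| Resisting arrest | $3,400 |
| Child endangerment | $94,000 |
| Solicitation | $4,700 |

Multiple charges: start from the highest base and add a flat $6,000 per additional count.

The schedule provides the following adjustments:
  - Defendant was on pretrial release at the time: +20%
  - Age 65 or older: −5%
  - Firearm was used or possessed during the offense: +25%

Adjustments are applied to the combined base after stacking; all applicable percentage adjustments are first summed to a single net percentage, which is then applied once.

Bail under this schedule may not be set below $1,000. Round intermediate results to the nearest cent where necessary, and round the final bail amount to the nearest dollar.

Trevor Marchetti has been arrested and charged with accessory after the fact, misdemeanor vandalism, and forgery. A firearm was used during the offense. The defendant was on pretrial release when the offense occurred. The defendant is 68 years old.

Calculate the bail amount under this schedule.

Base amounts from the schedule: accessory after the fact $11,600; misdemeanor vandalism $2,200; forgery $22,750.
Stacking rule: highest base plus $6,000 per additional charge. Highest is forgery at $22,750; 2 additional charges → +$12,000. Combined base = $34,750.
Net percentage adjustment: +20% −5% +25% = +40%. $34,750 × 1.4 = $48,650.
$48,650 is at or above the $1,000 minimum.

$48,650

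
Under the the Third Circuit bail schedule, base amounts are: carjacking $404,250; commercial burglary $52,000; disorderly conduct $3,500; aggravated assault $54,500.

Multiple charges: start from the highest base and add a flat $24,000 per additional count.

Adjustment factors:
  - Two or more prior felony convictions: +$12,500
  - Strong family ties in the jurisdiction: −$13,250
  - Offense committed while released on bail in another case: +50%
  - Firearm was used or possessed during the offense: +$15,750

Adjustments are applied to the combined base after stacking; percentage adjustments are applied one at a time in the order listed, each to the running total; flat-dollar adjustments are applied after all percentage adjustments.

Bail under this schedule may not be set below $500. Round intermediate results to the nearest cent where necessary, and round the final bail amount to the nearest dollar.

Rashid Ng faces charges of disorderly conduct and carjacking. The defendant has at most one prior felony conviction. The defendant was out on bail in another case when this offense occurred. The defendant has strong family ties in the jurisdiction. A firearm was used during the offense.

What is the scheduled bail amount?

$644,875

Base amounts from the schedule: disorderly conduct $3,500; carjacking $404,250.
Stacking rule: highest base plus $24,000 per additional charge. Highest is carjacking at $404,250; 1 additional charge → +$24,000. Combined base = $428,250.
Offense committed while released on bail in another case (+50%): $428,250 × 1.5 = $642,375.
Strong family ties in the jurisdiction (−$13,250 flat): $642,375 − $13,250 = $629,125.
Firearm was used or possessed during the offense (+$15,750 flat): $629,125 + $15,750 = $644,875.
$644,875 is at or above the $500 minimum.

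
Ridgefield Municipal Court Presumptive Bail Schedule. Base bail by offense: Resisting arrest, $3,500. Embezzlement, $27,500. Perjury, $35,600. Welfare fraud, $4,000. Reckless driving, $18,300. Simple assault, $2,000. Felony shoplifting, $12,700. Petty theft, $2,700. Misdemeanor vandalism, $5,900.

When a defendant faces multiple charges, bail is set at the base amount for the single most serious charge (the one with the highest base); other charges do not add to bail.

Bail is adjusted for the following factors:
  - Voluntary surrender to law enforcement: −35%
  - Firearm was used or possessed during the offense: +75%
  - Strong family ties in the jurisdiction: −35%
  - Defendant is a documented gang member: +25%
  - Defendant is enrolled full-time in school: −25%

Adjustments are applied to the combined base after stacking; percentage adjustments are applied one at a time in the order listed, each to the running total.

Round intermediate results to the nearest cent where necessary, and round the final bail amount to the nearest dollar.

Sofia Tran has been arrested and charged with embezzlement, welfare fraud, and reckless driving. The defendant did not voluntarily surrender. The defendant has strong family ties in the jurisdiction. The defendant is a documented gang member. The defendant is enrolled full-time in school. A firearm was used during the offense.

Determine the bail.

$29,326

Base amounts from the schedule: embezzlement $27,500; welfare fraud $4,000; reckless driving $18,300.
Stacking rule: use the highest base only. Highest is embezzlement at $27,500. Combined base = $27,500.
Firearm was used or possessed during the offense (+75%): $27,500 × 1.75 = $48,125.
Strong family ties in the jurisdiction (−35%): $48,125 × 0.65 = $31,281.25.
Defendant is a documented gang member (+25%): $31,281.25 × 1.25 = $39,101.56.
Defendant is enrolled full-time in school (−25%): $39,101.56 × 0.75 = $29,326.17.
Rounded to the nearest dollar: $29,326.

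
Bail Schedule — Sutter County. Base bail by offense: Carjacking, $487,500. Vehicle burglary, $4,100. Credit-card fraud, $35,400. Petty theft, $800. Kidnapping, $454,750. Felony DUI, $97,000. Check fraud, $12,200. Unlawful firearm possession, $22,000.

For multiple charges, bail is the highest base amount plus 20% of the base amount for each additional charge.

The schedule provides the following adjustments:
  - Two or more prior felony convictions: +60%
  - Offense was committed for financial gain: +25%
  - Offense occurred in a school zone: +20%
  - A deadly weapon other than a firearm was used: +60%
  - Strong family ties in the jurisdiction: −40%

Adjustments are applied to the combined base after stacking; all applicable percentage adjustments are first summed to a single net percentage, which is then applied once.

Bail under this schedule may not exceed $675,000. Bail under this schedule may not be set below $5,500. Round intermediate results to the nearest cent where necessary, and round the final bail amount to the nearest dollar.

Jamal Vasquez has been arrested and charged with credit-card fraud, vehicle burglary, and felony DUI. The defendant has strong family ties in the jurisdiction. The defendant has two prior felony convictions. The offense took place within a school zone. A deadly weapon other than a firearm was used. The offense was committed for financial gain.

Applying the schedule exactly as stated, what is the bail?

Base amounts from the schedule: credit-card fraud $35,400; vehicle burglary $4,100; felony DUI $97,000.
Stacking rule: highest base plus 20% of each additional charge. Highest is felony DUI at $97,000. Additional: $35,400 × 20% = $7,080; $4,100 × 20% = $820. Combined base = $97,000 + $7,900 = $104,900.
Net percentage adjustment: +60% +25% +20% +60% −40% = +125%. $104,900 × 2.25 = $236,025.
$236,025 is within the $675,000 maximum.
$236,025 is at or above the $5,500 minimum.

$236,025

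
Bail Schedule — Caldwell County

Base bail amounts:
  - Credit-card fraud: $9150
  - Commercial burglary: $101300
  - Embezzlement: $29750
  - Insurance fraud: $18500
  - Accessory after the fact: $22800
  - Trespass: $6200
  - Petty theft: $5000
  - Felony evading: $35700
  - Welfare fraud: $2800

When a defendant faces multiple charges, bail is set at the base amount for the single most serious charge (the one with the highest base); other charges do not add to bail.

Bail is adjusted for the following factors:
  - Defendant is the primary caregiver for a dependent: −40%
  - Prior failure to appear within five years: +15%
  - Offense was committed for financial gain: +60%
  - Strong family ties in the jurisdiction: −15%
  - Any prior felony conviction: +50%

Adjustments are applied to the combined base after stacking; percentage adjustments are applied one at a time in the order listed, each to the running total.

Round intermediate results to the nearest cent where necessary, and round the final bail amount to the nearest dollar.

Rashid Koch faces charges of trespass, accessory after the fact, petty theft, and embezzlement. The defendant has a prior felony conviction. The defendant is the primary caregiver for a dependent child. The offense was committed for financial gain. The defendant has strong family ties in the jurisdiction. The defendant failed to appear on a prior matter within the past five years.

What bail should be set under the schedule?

Base amounts from the schedule: trespass $6200; accessory after the fact $22800; petty theft $5000; embezzlement $29750.
Stacking rule: use the highest base only. Highest is embezzlement at $29750. Combined base = $29750.
Defendant is the primary caregiver for a dependent (−40%): $29750 × 0.6 = $17850.
Prior failure to appear within five years (+15%): $17850 × 1.15 = $20527.50.
Offense was committed for financial gain (+60%): $20527.50 × 1.6 = $32844.
Strong family ties in the jurisdiction (−15%): $32844 × 0.85 = $27917.40.
Any prior felony conviction (+50%): $27917.40 × 1.5 = $41876.10.
Rounded to the nearest dollar: $41876.

$41876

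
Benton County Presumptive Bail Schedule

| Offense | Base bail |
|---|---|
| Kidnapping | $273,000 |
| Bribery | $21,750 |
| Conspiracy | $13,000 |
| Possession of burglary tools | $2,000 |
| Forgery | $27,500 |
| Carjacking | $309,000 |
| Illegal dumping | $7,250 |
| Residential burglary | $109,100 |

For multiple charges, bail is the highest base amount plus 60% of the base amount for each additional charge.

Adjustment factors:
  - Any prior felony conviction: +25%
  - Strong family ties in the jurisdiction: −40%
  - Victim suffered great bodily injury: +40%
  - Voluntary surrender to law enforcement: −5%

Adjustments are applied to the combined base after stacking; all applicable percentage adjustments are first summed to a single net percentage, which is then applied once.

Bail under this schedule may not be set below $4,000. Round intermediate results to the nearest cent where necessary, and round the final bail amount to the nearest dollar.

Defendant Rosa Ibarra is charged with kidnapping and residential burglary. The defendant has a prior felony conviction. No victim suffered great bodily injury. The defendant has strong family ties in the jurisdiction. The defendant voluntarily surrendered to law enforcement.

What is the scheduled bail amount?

Base amounts from the schedule: kidnapping $273,000; residential burglary $109,100.
Stacking rule: highest base plus 60% of each additional charge. Highest is kidnapping at $273,000. Additional: $109,100 × 60% = $65,460. Combined base = $273,000 + $65,460 = $338,460.
Net percentage adjustment: +25% −40% −5% = −20%. $338,460 × 0.8 = $270,768.
$270,768 is at or above the $4,000 minimum.

$270,768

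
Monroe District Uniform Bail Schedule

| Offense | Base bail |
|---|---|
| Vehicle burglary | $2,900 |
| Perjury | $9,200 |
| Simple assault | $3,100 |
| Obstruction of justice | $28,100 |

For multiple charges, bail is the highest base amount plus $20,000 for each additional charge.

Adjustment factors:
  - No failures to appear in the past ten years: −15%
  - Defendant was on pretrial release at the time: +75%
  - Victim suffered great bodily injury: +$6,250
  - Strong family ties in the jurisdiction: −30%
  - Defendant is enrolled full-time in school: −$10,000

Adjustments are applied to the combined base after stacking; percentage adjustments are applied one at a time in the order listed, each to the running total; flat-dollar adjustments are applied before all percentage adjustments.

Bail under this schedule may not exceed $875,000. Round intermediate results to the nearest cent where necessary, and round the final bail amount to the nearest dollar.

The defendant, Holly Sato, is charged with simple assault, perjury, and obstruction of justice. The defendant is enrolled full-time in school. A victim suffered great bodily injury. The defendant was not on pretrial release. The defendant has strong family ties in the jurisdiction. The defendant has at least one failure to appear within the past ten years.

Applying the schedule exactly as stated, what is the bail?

$45,045

Base amounts from the schedule: simple assault $3,100; perjury $9,200; obstruction of justice $28,100.
Stacking rule: highest base plus $20,000 per additional charge. Highest is obstruction of justice at $28,100; 2 additional charges → +$40,000. Combined base = $68,100.
Victim suffered great bodily injury (+$6,250 flat): $68,100 + $6,250 = $74,350.
Defendant is enrolled full-time in school (−$10,000 flat): $74,350 − $10,000 = $64,350.
Strong family ties in the jurisdiction (−30%): $64,350 × 0.7 = $45,045.
$45,045 is within the $875,000 maximum.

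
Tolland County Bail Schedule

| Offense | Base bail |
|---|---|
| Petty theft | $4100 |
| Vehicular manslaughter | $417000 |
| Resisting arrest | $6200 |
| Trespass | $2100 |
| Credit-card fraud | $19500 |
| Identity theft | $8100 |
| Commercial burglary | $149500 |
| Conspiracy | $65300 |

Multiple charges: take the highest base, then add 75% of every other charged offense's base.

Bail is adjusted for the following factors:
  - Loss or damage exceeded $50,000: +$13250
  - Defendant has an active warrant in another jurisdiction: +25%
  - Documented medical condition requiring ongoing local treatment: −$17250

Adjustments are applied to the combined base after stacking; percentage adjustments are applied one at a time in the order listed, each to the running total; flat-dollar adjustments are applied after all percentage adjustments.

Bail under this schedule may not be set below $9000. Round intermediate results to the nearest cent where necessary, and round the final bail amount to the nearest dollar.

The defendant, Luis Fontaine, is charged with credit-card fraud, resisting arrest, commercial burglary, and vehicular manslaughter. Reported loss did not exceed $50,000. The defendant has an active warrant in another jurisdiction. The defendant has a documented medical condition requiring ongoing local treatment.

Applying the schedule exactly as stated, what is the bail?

$668250

Base amounts from the schedule: credit-card fraud $19500; resisting arrest $6200; commercial burglary $149500; vehicular manslaughter $417000.
Stacking rule: highest base plus 75% of each additional charge. Highest is vehicular manslaughter at $417000. Additional: $19500 × 75% = $14625; $6200 × 75% = $4650; $149500 × 75% = $112125. Combined base = $417000 + $131400 = $548400.
Defendant has an active warrant in another jurisdiction (+25%): $548400 × 1.25 = $685500.
Documented medical condition requiring ongoing local treatment (−$17250 flat): $685500 − $17250 = $668250.
$668250 is at or above the $9000 minimum.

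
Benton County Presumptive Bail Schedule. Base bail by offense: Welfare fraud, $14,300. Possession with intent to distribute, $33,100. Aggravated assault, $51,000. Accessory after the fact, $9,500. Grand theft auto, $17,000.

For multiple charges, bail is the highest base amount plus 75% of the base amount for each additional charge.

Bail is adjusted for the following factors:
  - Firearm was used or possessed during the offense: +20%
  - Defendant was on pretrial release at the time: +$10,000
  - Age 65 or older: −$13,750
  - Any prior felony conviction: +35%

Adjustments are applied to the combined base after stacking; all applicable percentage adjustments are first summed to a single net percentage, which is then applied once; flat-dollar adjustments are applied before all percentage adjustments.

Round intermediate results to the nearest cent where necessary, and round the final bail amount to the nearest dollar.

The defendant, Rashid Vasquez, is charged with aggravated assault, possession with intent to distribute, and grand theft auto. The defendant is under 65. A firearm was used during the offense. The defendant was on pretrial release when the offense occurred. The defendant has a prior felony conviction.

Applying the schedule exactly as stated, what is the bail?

Base amounts from the schedule: aggravated assault $51,000; possession with intent to distribute $33,100; grand theft auto $17,000.
Stacking rule: highest base plus 75% of each additional charge. Highest is aggravated assault at $51,000. Additional: $33,100 × 75% = $24,825; $17,000 × 75% = $12,750. Combined base = $51,000 + $37,575 = $88,575.
Defendant was on pretrial release at the time (+$10,000 flat): $88,575 + $10,000 = $98,575.
Net percentage adjustment: +20% +35% = +55%. $98,575 × 1.55 = $152,791.25.
Rounded to the nearest dollar: $152,791.

$152,791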